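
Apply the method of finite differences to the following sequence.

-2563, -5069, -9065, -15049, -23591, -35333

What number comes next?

First differences: -2506, -3996, -5984, -8542, -11742
Second differences: -1490, -1988, -2558, -3200
Third differences: -498, -570, -642
Fourth differences: -72, -72
Fourth differences constant at -72.
-642 − 72 = -714;  -3200 − 714 = -3914;  -11742 − 3914 = -15656;  -35333 − 15656 = -50989

-50989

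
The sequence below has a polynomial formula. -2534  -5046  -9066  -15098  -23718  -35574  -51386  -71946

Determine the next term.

-98118

Δ: -2512, -4020, -6032, -8620, -11856, -15812, -20560
Δ²: -1508, -2012, -2588, -3236, -3956, -4748
Δ³: -504, -576, -648, -720, -792
Δ⁴: -72, -72, -72, -72
Constant fourth difference = -72, so extend:
-792 − 72 = -864;  -4748 − 864 = -5612;  -20560 − 5612 = -26172;  -71946 − 26172 = -98118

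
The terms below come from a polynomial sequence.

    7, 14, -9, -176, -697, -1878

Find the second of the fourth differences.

First differences: 7, -23, -167, -521, -1181
Second differences: -30, -144, -354, -660
Third differences: -114, -210, -306
Fourth differences: -96, -96

-96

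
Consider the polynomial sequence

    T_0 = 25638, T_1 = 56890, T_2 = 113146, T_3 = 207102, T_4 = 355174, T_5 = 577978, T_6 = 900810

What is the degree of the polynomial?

5

31252, 56256, 93956, 148072, 222804, 322832
25004, 37700, 54116, 74732, 100028
12696, 16416, 20616, 25296
3720, 4200, 4680
480, 480
The fifth differences are constant, so the polynomial has degree 5.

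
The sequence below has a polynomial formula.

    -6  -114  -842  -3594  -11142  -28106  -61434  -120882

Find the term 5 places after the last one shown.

-1408422

-108, -728, -2752, -7548, -16964, -33328, -59448
-620, -2024, -4796, -9416, -16364, -26120
-1404, -2772, -4620, -6948, -9756
-1368, -1848, -2328, -2808
-480, -480, -480
Fifth differences constant at -480.
-2808 − 480 = -3288;  -9756 − 3288 = -13044;  -26120 − 13044 = -39164;  -59448 − 39164 = -98612;  -120882 − 98612 = -219494
-3288 − 480 = -3768;  -13044 − 3768 = -16812;  -39164 − 16812 = -55976;  -98612 − 55976 = -154588;  -219494 − 154588 = -374082
-3768 − 480 = -4248;  -16812 − 4248 = -21060;  -55976 − 21060 = -77036;  -154588 − 77036 = -231624;  -374082 − 231624 = -605706
-4248 − 480 = -4728;  -21060 − 4728 = -25788;  -77036 − 25788 = -102824;  -231624 − 102824 = -334448;  -605706 − 334448 = -940154
-4728 − 480 = -5208;  -25788 − 5208 = -30996;  -102824 − 30996 = -133820;  -334448 − 133820 = -468268;  -940154 − 468268 = -1408422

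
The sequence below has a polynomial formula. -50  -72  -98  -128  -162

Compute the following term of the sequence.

-200

-22 , -26 , -30 , -34
-4 , -4 , -4
Second differences constant at -4.
-34 − 4 = -38;  -162 − 38 = -200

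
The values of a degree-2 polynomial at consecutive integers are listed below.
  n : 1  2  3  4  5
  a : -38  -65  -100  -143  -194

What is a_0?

-19

Δ: -27  -35  -43  -51
Δ²: -8  -8  -8
The second differences are constant at -8.
Work back: -27 + 8 = -19;  -38 + 19 = -19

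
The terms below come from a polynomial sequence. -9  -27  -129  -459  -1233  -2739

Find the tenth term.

-24363

Δ: -18, -102, -330, -774, -1506
Δ²: -84, -228, -444, -732
Δ³: -144, -216, -288
Δ⁴: -72, -72
Constant fourth difference = -72, so extend:
-288 − 72 = -360;  -732 − 360 = -1092;  -1506 − 1092 = -2598;  -2739 − 2598 = -5337
-360 − 72 = -432;  -1092 − 432 = -1524;  -2598 − 1524 = -4122;  -5337 − 4122 = -9459
-432 − 72 = -504;  -1524 − 504 = -2028;  -4122 − 2028 = -6150;  -9459 − 6150 = -15609
-504 − 72 = -576;  -2028 − 576 = -2604;  -6150 − 2604 = -8754;  -15609 − 8754 = -24363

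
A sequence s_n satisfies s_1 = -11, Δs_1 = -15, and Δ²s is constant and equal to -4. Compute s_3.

-45

Build the table forward from the leading diagonal:
Δ²: -4, -4, -4
Δ: -15, -19, -23
s: -11, -26, -45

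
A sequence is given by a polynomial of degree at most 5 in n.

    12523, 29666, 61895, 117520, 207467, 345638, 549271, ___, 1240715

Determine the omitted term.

839300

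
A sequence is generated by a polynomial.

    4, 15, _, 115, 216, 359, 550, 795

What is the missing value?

Using the last 5 terms:
First differences: 101  143  191  245
Second differences: 42  48  54
Third differences: 6  6
Constant third difference = 6.
Extend backward: 42 − 6 = 36;  101 − 36 = 65;  115 − 65 = 50

50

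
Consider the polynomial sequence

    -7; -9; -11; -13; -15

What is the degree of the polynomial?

1

D1: -2, -2, -2, -2
The first differences are constant, so the polynomial has degree 1.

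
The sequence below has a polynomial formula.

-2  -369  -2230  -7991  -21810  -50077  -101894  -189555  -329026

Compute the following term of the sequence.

D1: -367, -1861, -5761, -13819, -28267, -51817, -87661, -139471
D2: -1494, -3900, -8058, -14448, -23550, -35844, -51810
D3: -2406, -4158, -6390, -9102, -12294, -15966
D4: -1752, -2232, -2712, -3192, -3672
D5: -480, -480, -480, -480
Fifth differences constant at -480.
-3672 − 480 = -4152;  -15966 − 4152 = -20118;  -51810 − 20118 = -71928;  -139471 − 71928 = -211399;  -329026 − 211399 = -540425

-540425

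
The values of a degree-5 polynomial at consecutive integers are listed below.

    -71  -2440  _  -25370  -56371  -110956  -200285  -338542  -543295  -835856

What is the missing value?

Using the last 7 terms:
-31001  -54585  -89329  -138257  -204753  -292561
-23584  -34744  -48928  -66496  -87808
-11160  -14184  -17568  -21312
-3024  -3384  -3744
-360  -360
Constant fifth difference = -360.
Extend backward: -3024 + 360 = -2664;  -11160 + 2664 = -8496;  -23584 + 8496 = -15088;  -31001 + 15088 = -15913;  -25370 + 15913 = -9457

-9457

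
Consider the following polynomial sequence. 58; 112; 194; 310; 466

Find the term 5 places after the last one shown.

2056

D1: 54 , 82 , 116 , 156
D2: 28 , 34 , 40
D3: 6 , 6
Constant third difference = 6, so extend:
40 + 6 = 46;  156 + 46 = 202;  466 + 202 = 668
46 + 6 = 52;  202 + 52 = 254;  668 + 254 = 922
52 + 6 = 58;  254 + 58 = 312;  922 + 312 = 1234
58 + 6 = 64;  312 + 64 = 376;  1234 + 376 = 1610
64 + 6 = 70;  376 + 70 = 446;  1610 + 446 = 2056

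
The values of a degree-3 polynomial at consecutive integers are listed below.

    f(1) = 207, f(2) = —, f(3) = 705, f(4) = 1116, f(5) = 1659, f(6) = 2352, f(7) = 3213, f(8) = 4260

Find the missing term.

408

Using the last 6 terms:
First differences: 411  543  693  861  1047
Second differences: 132  150  168  186
Third differences: 18  18  18
Constant third difference = 18.
Extend backward: 132 − 18 = 114;  411 − 114 = 297;  705 − 297 = 408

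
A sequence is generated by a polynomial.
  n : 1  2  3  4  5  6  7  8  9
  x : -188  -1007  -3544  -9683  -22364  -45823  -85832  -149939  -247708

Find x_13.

-1250684

First differences: -819, -2537, -6139, -12681, -23459, -40009, -64107, -97769
Second differences: -1718, -3602, -6542, -10778, -16550, -24098, -33662
Third differences: -1884, -2940, -4236, -5772, -7548, -9564
Fourth differences: -1056, -1296, -1536, -1776, -2016
Fifth differences: -240, -240, -240, -240
Constant fifth difference = -240, so extend:
-2016 − 240 = -2256;  -9564 − 2256 = -11820;  -33662 − 11820 = -45482;  -97769 − 45482 = -143251;  -247708 − 143251 = -390959
-2256 − 240 = -2496;  -11820 − 2496 = -14316;  -45482 − 14316 = -59798;  -143251 − 59798 = -203049;  -390959 − 203049 = -594008
-2496 − 240 = -2736;  -14316 − 2736 = -17052;  -59798 − 17052 = -76850;  -203049 − 76850 = -279899;  -594008 − 279899 = -873907
-2736 − 240 = -2976;  -17052 − 2976 = -20028;  -76850 − 20028 = -96878;  -279899 − 96878 = -376777;  -873907 − 376777 = -1250684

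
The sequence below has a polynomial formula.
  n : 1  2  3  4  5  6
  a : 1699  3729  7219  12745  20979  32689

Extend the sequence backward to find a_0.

649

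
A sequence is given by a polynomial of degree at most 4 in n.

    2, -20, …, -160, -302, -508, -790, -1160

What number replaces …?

-70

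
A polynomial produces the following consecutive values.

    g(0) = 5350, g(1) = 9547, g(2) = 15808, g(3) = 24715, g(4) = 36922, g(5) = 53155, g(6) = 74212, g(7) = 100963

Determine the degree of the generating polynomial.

4

First differences: 4197, 6261, 8907, 12207, 16233, 21057, 26751
Second differences: 2064, 2646, 3300, 4026, 4824, 5694
Third differences: 582, 654, 726, 798, 870
Fourth differences: 72, 72, 72, 72
The fourth differences are constant, so the polynomial has degree 4.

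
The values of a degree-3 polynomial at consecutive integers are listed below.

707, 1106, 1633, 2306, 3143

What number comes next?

D1: 399  527  673  837
D2: 128  146  164
D3: 18  18
Constant third difference = 18, so extend:
164 + 18 = 182;  837 + 182 = 1019;  3143 + 1019 = 4162

4162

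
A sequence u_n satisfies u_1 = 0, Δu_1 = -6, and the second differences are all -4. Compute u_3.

-16

Build the table forward from the leading diagonal:
D2: -4  -4  -4
D1: -6  -10  -14
u: 0  -6  -16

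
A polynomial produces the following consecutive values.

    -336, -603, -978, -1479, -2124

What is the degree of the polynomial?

3

-267, -375, -501, -645
-108, -126, -144
-18, -18
The third differences are constant, so the polynomial has degree 3.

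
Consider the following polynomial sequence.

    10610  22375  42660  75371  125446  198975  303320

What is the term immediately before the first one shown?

4371

Δ: 11765  20285  32711  50075  73529  104345
Δ²: 8520  12426  17364  23454  30816
Δ³: 3906  4938  6090  7362
Δ⁴: 1032  1152  1272
Δ⁵: 120  120
The fifth differences are constant at 120.
Work back: 1032 − 120 = 912;  3906 − 912 = 2994;  8520 − 2994 = 5526;  11765 − 5526 = 6239;  10610 − 6239 = 4371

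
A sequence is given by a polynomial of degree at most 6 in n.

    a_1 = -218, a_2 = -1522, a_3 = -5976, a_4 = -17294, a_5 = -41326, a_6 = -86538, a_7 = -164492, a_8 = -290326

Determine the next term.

-483234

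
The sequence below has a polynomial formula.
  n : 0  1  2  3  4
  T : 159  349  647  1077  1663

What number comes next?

2429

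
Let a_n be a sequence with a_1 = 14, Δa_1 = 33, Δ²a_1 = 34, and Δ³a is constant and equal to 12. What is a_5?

398

Build the table forward from the leading diagonal:
D3: 12, 12, 12, 12, 12
D2: 34, 46, 58, 70, 82
D1: 33, 67, 113, 171, 241
a: 14, 47, 114, 227, 398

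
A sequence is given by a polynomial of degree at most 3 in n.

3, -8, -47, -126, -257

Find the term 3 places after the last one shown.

First differences: -11 , -39 , -79 , -131
Second differences: -28 , -40 , -52
Third differences: -12 , -12
The third differences are constant (-12).
-52 − 12 = -64;  -131 − 64 = -195;  -257 − 195 = -452
-64 − 12 = -76;  -195 − 76 = -271;  -452 − 271 = -723
-76 − 12 = -88;  -271 − 88 = -359;  -723 − 359 = -1082

-1082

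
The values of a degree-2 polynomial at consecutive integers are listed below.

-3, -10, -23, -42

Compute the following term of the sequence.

-67

-7  -13  -19
-6  -6
Second differences constant at -6.
-19 − 6 = -25;  -42 − 25 = -67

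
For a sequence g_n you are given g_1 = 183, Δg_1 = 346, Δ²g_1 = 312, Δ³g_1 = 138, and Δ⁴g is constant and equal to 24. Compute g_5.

4015

Build the table forward from the leading diagonal:
Δ⁴: 24, 24, 24, 24, 24
Δ³: 138, 162, 186, 210, 234
Δ²: 312, 450, 612, 798, 1008
Δ: 346, 658, 1108, 1720, 2518
g: 183, 529, 1187, 2295, 4015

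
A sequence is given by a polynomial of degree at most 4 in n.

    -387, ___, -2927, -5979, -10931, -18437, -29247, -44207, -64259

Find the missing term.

Using the last 7 terms:
First differences: -3052  -4952  -7506  -10810  -14960  -20052
Second differences: -1900  -2554  -3304  -4150  -5092
Third differences: -654  -750  -846  -942
Fourth differences: -96  -96  -96
Constant fourth difference = -96.
Extend backward: -654 + 96 = -558;  -1900 + 558 = -1342;  -3052 + 1342 = -1710;  -2927 + 1710 = -1217

-1217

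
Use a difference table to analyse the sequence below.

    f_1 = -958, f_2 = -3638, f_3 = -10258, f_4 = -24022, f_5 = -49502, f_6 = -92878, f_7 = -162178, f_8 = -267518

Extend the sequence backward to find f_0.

-142

-2680  -6620  -13764  -25480  -43376  -69300  -105340
-3940  -7144  -11716  -17896  -25924  -36040
-3204  -4572  -6180  -8028  -10116
-1368  -1608  -1848  -2088
-240  -240  -240
The fifth differences are constant at -240.
Work back: -1368 + 240 = -1128;  -3204 + 1128 = -2076;  -3940 + 2076 = -1864;  -2680 + 1864 = -816;  -958 + 816 = -142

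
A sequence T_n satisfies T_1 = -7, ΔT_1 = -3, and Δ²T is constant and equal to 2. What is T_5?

Build the table forward from the leading diagonal:
D2: 2  2  2  2  2
D1: -3  -1  1  3  5
T: -7  -10  -11  -10  -7

-7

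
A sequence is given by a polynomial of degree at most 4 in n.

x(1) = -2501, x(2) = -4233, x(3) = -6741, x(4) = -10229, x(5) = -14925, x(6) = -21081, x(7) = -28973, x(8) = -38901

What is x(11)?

-84261

First differences: -1732 , -2508 , -3488 , -4696 , -6156 , -7892 , -9928
Second differences: -776 , -980 , -1208 , -1460 , -1736 , -2036
Third differences: -204 , -228 , -252 , -276 , -300
Fourth differences: -24 , -24 , -24 , -24
Constant fourth difference = -24, so extend:
-300 − 24 = -324;  -2036 − 324 = -2360;  -9928 − 2360 = -12288;  -38901 − 12288 = -51189
-324 − 24 = -348;  -2360 − 348 = -2708;  -12288 − 2708 = -14996;  -51189 − 14996 = -66185
-348 − 24 = -372;  -2708 − 372 = -3080;  -14996 − 3080 = -18076;  -66185 − 18076 = -84261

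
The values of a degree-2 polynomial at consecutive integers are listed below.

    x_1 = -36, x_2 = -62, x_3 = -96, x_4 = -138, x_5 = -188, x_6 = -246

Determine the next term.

-312

-26, -34, -42, -50, -58
-8, -8, -8, -8
Second differences constant at -8.
-58 − 8 = -66;  -246 − 66 = -312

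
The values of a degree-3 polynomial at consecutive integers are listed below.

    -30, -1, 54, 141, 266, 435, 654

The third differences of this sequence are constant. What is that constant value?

6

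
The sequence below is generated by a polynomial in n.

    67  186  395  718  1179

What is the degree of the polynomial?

3

119, 209, 323, 461
90, 114, 138
24, 24
The third differences are constant, so the polynomial has degree 3.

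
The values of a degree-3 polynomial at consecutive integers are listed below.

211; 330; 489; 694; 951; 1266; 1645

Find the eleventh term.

3921

First differences: 119  159  205  257  315  379
Second differences: 40  46  52  58  64
Third differences: 6  6  6  6
Constant third difference = 6, so extend:
64 + 6 = 70;  379 + 70 = 449;  1645 + 449 = 2094
70 + 6 = 76;  449 + 76 = 525;  2094 + 525 = 2619
76 + 6 = 82;  525 + 82 = 607;  2619 + 607 = 3226
82 + 6 = 88;  607 + 88 = 695;  3226 + 695 = 3921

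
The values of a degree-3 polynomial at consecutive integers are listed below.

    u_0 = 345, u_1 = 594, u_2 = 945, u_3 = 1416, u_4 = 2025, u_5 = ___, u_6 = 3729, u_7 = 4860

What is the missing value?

Using the first 5 terms:
First differences: 249, 351, 471, 609
Second differences: 102, 120, 138
Third differences: 18, 18
Constant third difference = 18.
Extend forward: 138 + 18 = 156;  609 + 156 = 765;  2025 + 765 = 2790

2790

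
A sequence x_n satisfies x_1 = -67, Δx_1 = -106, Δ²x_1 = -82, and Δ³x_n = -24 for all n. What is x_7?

-2413

Build the table forward from the leading diagonal:
Δ³: -24, -24, -24, -24, -24, -24, -24
Δ²: -82, -106, -130, -154, -178, -202, -226
Δ: -106, -188, -294, -424, -578, -756, -958
x: -67, -173, -361, -655, -1079, -1657, -2413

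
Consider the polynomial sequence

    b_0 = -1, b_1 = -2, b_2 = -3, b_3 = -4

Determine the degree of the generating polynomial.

D1: -1, -1, -1
The first differences are constant, so the polynomial has degree 1.

1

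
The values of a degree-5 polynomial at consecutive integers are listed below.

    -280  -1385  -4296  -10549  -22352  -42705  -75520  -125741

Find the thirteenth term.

First differences: -1105, -2911, -6253, -11803, -20353, -32815, -50221
Second differences: -1806, -3342, -5550, -8550, -12462, -17406
Third differences: -1536, -2208, -3000, -3912, -4944
Fourth differences: -672, -792, -912, -1032
Fifth differences: -120, -120, -120
Constant fifth difference = -120, so extend:
-1032 − 120 = -1152;  -4944 − 1152 = -6096;  -17406 − 6096 = -23502;  -50221 − 23502 = -73723;  -125741 − 73723 = -199464
-1152 − 120 = -1272;  -6096 − 1272 = -7368;  -23502 − 7368 = -30870;  -73723 − 30870 = -104593;  -199464 − 104593 = -304057
-1272 − 120 = -1392;  -7368 − 1392 = -8760;  -30870 − 8760 = -39630;  -104593 − 39630 = -144223;  -304057 − 144223 = -448280
-1392 − 120 = -1512;  -8760 − 1512 = -10272;  -39630 − 10272 = -49902;  -144223 − 49902 = -194125;  -448280 − 194125 = -642405
-1512 − 120 = -1632;  -10272 − 1632 = -11904;  -49902 − 11904 = -61806;  -194125 − 61806 = -255931;  -642405 − 255931 = -898336

-898336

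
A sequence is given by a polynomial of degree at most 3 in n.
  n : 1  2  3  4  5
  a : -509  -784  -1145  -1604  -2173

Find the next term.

-2864

D1: -275  -361  -459  -569
D2: -86  -98  -110
D3: -12  -12
Constant third difference = -12, so extend:
-110 − 12 = -122;  -569 − 122 = -691;  -2173 − 691 = -2864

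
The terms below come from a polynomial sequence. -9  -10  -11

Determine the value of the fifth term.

-13

First differences: -1 , -1
First differences constant at -1.
-11 − 1 = -12
-12 − 1 = -13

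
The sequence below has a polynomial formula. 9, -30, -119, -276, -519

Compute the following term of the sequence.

-39 , -89 , -157 , -243
-50 , -68 , -86
-18 , -18
Third differences constant at -18.
-86 − 18 = -104;  -243 − 104 = -347;  -519 − 347 = -866

-866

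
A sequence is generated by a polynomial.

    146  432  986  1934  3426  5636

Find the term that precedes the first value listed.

26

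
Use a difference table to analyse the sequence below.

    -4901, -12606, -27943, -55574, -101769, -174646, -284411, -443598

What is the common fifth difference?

D1: -7705, -15337, -27631, -46195, -72877, -109765, -159187
D2: -7632, -12294, -18564, -26682, -36888, -49422
D3: -4662, -6270, -8118, -10206, -12534
D4: -1608, -1848, -2088, -2328
D5: -240, -240, -240

-240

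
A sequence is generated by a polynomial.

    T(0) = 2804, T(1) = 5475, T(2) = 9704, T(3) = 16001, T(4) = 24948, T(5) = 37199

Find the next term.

53480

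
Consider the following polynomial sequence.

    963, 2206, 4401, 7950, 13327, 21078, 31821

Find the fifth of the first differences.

7751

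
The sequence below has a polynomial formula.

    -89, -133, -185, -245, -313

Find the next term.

First differences: -44, -52, -60, -68
Second differences: -8, -8, -8
Second differences constant at -8.
-68 − 8 = -76;  -313 − 76 = -389

-389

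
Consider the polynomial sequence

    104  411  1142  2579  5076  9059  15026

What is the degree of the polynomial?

4

Δ: 307, 731, 1437, 2497, 3983, 5967
Δ²: 424, 706, 1060, 1486, 1984
Δ³: 282, 354, 426, 498
Δ⁴: 72, 72, 72
The fourth differences are constant, so the polynomial has degree 4.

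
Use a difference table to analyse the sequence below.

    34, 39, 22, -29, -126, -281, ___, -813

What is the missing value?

Using the first 6 terms:
D1: 5, -17, -51, -97, -155
D2: -22, -34, -46, -58
D3: -12, -12, -12
Constant third difference = -12.
Extend forward: -58 − 12 = -70;  -155 − 70 = -225;  -281 − 225 = -506

-506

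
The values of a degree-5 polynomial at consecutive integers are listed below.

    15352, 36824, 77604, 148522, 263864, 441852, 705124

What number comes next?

21472, 40780, 70918, 115342, 177988, 263272
19308, 30138, 44424, 62646, 85284
10830, 14286, 18222, 22638
3456, 3936, 4416
480, 480
Constant fifth difference = 480, so extend:
4416 + 480 = 4896;  22638 + 4896 = 27534;  85284 + 27534 = 112818;  263272 + 112818 = 376090;  705124 + 376090 = 1081214

1081214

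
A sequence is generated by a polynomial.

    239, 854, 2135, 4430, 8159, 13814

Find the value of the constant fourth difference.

72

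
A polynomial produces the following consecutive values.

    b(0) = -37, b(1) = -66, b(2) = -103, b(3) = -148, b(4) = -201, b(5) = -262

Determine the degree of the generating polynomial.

2

-29, -37, -45, -53, -61
-8, -8, -8, -8
The second differences are constant, so the polynomial has degree 2.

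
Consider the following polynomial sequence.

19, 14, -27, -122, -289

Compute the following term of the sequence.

-546

First differences: -5, -41, -95, -167
Second differences: -36, -54, -72
Third differences: -18, -18
Constant third difference = -18, so extend:
-72 − 18 = -90;  -167 − 90 = -257;  -289 − 257 = -546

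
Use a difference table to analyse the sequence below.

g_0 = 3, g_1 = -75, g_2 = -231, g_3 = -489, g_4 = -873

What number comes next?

-1407

D1: -78  -156  -258  -384
D2: -78  -102  -126
D3: -24  -24
Constant third difference = -24, so extend:
-126 − 24 = -150;  -384 − 150 = -534;  -873 − 534 = -1407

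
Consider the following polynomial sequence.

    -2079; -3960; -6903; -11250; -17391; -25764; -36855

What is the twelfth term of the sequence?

-153450

Δ: -1881  -2943  -4347  -6141  -8373  -11091
Δ²: -1062  -1404  -1794  -2232  -2718
Δ³: -342  -390  -438  -486
Δ⁴: -48  -48  -48
Fourth differences constant at -48.
-486 − 48 = -534;  -2718 − 534 = -3252;  -11091 − 3252 = -14343;  -36855 − 14343 = -51198
-534 − 48 = -582;  -3252 − 582 = -3834;  -14343 − 3834 = -18177;  -51198 − 18177 = -69375
-582 − 48 = -630;  -3834 − 630 = -4464;  -18177 − 4464 = -22641;  -69375 − 22641 = -92016
-630 − 48 = -678;  -4464 − 678 = -5142;  -22641 − 5142 = -27783;  -92016 − 27783 = -119799
-678 − 48 = -726;  -5142 − 726 = -5868;  -27783 − 5868 = -33651;  -119799 − 33651 = -153450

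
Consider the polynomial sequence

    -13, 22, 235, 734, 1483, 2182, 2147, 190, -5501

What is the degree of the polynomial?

35, 213, 499, 749, 699, -35, -1957, -5691
178, 286, 250, -50, -734, -1922, -3734
108, -36, -300, -684, -1188, -1812
-144, -264, -384, -504, -624
-120, -120, -120, -120
The fifth differences are constant, so the polynomial has degree 5.

5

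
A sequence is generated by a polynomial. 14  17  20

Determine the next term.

23

D1: 3, 3
Constant first difference = 3, so extend:
20 + 3 = 23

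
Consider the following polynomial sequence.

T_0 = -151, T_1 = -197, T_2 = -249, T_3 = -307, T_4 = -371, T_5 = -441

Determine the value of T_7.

-599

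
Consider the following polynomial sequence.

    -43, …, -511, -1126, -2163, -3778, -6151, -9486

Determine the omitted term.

Using the last 6 terms:
Δ: -615  -1037  -1615  -2373  -3335
Δ²: -422  -578  -758  -962
Δ³: -156  -180  -204
Δ⁴: -24  -24
Constant fourth difference = -24.
Extend backward: -156 + 24 = -132;  -422 + 132 = -290;  -615 + 290 = -325;  -511 + 325 = -186

-186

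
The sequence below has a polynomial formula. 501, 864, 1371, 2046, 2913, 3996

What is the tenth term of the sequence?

10968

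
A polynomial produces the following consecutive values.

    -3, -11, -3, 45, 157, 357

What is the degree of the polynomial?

3

First differences: -8, 8, 48, 112, 200
Second differences: 16, 40, 64, 88
Third differences: 24, 24, 24
The third differences are constant, so the polynomial has degree 3.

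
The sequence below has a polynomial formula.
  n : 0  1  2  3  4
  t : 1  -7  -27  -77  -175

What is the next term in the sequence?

D1: -8, -20, -50, -98
D2: -12, -30, -48
D3: -18, -18
Constant third difference = -18, so extend:
-48 − 18 = -66;  -98 − 66 = -164;  -175 − 164 = -339

-339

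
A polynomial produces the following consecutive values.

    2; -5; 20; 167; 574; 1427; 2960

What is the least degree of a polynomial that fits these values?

4

Δ: -7, 25, 147, 407, 853, 1533
Δ²: 32, 122, 260, 446, 680
Δ³: 90, 138, 186, 234
Δ⁴: 48, 48, 48
The fourth differences are constant, so the polynomial has degree 4.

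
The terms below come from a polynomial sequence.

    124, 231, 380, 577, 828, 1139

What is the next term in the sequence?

Δ: 107, 149, 197, 251, 311
Δ²: 42, 48, 54, 60
Δ³: 6, 6, 6
Third differences constant at 6.
60 + 6 = 66;  311 + 66 = 377;  1139 + 377 = 1516

1516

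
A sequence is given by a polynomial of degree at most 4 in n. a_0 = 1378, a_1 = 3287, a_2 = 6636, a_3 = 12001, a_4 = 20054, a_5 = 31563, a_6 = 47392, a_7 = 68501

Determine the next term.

95946

1909 , 3349 , 5365 , 8053 , 11509 , 15829 , 21109
1440 , 2016 , 2688 , 3456 , 4320 , 5280
576 , 672 , 768 , 864 , 960
96 , 96 , 96 , 96
Fourth differences constant at 96.
960 + 96 = 1056;  5280 + 1056 = 6336;  21109 + 6336 = 27445;  68501 + 27445 = 95946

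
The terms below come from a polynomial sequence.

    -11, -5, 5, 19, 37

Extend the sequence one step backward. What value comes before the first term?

-13

6  10  14  18
4  4  4
The second differences are constant at 4.
Work back: 6 − 4 = 2;  -11 − 2 = -13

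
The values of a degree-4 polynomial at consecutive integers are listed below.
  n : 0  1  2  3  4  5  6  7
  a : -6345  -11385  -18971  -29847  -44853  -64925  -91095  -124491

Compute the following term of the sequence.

-166337

-5040  -7586  -10876  -15006  -20072  -26170  -33396
-2546  -3290  -4130  -5066  -6098  -7226
-744  -840  -936  -1032  -1128
-96  -96  -96  -96
Fourth differences constant at -96.
-1128 − 96 = -1224;  -7226 − 1224 = -8450;  -33396 − 8450 = -41846;  -124491 − 41846 = -166337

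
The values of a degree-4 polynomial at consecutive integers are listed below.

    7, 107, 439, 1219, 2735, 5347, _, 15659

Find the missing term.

Using the first 6 terms:
D1: 100  332  780  1516  2612
D2: 232  448  736  1096
D3: 216  288  360
D4: 72  72
Constant fourth difference = 72.
Extend forward: 360 + 72 = 432;  1096 + 432 = 1528;  2612 + 1528 = 4140;  5347 + 4140 = 9487

9487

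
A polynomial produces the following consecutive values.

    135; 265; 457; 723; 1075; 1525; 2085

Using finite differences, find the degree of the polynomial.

First differences: 130, 192, 266, 352, 450, 560
Second differences: 62, 74, 86, 98, 110
Third differences: 12, 12, 12, 12
The third differences are constant, so the polynomial has degree 3.

3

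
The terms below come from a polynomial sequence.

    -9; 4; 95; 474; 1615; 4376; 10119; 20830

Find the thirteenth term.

277215

13  91  379  1141  2761  5743  10711
78  288  762  1620  2982  4968
210  474  858  1362  1986
264  384  504  624
120  120  120
Fifth differences constant at 120.
624 + 120 = 744;  1986 + 744 = 2730;  4968 + 2730 = 7698;  10711 + 7698 = 18409;  20830 + 18409 = 39239
744 + 120 = 864;  2730 + 864 = 3594;  7698 + 3594 = 11292;  18409 + 11292 = 29701;  39239 + 29701 = 68940
864 + 120 = 984;  3594 + 984 = 4578;  11292 + 4578 = 15870;  29701 + 15870 = 45571;  68940 + 45571 = 114511
984 + 120 = 1104;  4578 + 1104 = 5682;  15870 + 5682 = 21552;  45571 + 21552 = 67123;  114511 + 67123 = 181634
1104 + 120 = 1224;  5682 + 1224 = 6906;  21552 + 6906 = 28458;  67123 + 28458 = 95581;  181634 + 95581 = 277215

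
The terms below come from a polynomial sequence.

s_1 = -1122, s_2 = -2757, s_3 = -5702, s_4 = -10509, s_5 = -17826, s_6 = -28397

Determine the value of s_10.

-121461

D1: -1635  -2945  -4807  -7317  -10571
D2: -1310  -1862  -2510  -3254
D3: -552  -648  -744
D4: -96  -96
The fourth differences are constant (-96).
-744 − 96 = -840;  -3254 − 840 = -4094;  -10571 − 4094 = -14665;  -28397 − 14665 = -43062
-840 − 96 = -936;  -4094 − 936 = -5030;  -14665 − 5030 = -19695;  -43062 − 19695 = -62757
-936 − 96 = -1032;  -5030 − 1032 = -6062;  -19695 − 6062 = -25757;  -62757 − 25757 = -88514
-1032 − 96 = -1128;  -6062 − 1128 = -7190;  -25757 − 7190 = -32947;  -88514 − 32947 = -121461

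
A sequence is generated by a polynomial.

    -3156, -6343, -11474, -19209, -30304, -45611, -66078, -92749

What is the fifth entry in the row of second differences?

-5160

D1: -3187, -5131, -7735, -11095, -15307, -20467, -26671
D2: -1944, -2604, -3360, -4212, -5160, -6204
D3: -660, -756, -852, -948, -1044
D4: -96, -96, -96, -96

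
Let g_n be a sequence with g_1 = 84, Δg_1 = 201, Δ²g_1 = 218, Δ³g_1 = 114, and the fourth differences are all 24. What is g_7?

7200

Build the table forward from the leading diagonal:
Fourth differences: 24, 24, 24, 24, 24, 24, 24
Third differences: 114, 138, 162, 186, 210, 234, 258
Second differences: 218, 332, 470, 632, 818, 1028, 1262
First differences: 201, 419, 751, 1221, 1853, 2671, 3699
g: 84, 285, 704, 1455, 2676, 4529, 7200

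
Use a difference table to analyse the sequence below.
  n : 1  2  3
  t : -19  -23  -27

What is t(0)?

-15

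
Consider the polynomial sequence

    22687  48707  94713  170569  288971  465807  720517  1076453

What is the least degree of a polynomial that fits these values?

D1: 26020, 46006, 75856, 118402, 176836, 254710, 355936
D2: 19986, 29850, 42546, 58434, 77874, 101226
D3: 9864, 12696, 15888, 19440, 23352
D4: 2832, 3192, 3552, 3912
D5: 360, 360, 360
The fifth differences are constant, so the polynomial has degree 5.

5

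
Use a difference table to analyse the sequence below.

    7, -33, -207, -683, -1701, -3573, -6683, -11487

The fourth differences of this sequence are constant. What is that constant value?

-72

First differences: -40, -174, -476, -1018, -1872, -3110, -4804
Second differences: -134, -302, -542, -854, -1238, -1694
Third differences: -168, -240, -312, -384, -456
Fourth differences: -72, -72, -72, -72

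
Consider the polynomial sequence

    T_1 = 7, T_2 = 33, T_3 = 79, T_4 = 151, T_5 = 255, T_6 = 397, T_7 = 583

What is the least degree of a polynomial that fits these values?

3

D1: 26, 46, 72, 104, 142, 186
D2: 20, 26, 32, 38, 44
D3: 6, 6, 6, 6
The third differences are constant, so the polynomial has degree 3.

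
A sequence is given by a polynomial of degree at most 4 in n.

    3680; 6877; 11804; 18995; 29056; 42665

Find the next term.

60572

3197  4927  7191  10061  13609
1730  2264  2870  3548
534  606  678
72  72
The fourth differences are constant (72).
678 + 72 = 750;  3548 + 750 = 4298;  13609 + 4298 = 17907;  42665 + 17907 = 60572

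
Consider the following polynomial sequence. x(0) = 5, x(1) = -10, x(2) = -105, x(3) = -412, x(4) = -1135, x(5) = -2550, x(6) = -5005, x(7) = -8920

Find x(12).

-70135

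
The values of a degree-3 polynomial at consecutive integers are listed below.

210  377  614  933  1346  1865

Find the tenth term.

167  237  319  413  519
70  82  94  106
12  12  12
Third differences constant at 12.
106 + 12 = 118;  519 + 118 = 637;  1865 + 637 = 2502
118 + 12 = 130;  637 + 130 = 767;  2502 + 767 = 3269
130 + 12 = 142;  767 + 142 = 909;  3269 + 909 = 4178
142 + 12 = 154;  909 + 154 = 1063;  4178 + 1063 = 5241

5241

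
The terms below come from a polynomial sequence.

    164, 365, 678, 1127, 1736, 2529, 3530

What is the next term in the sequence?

201, 313, 449, 609, 793, 1001
112, 136, 160, 184, 208
24, 24, 24, 24
Constant third difference = 24, so extend:
208 + 24 = 232;  1001 + 232 = 1233;  3530 + 1233 = 4763

4763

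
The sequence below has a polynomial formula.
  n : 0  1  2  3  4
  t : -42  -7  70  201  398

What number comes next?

Δ: 35, 77, 131, 197
Δ²: 42, 54, 66
Δ³: 12, 12
The third differences are constant (12).
66 + 12 = 78;  197 + 78 = 275;  398 + 275 = 673

673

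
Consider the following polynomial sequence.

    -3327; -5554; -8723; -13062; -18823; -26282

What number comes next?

-35739

D1: -2227  -3169  -4339  -5761  -7459
D2: -942  -1170  -1422  -1698
D3: -228  -252  -276
D4: -24  -24
Fourth differences constant at -24.
-276 − 24 = -300;  -1698 − 300 = -1998;  -7459 − 1998 = -9457;  -26282 − 9457 = -35739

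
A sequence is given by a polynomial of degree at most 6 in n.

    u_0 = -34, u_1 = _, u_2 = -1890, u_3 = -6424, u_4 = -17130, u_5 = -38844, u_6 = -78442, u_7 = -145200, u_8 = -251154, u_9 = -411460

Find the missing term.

Using the last 8 terms:
D1: -4534, -10706, -21714, -39598, -66758, -105954, -160306
D2: -6172, -11008, -17884, -27160, -39196, -54352
D3: -4836, -6876, -9276, -12036, -15156
D4: -2040, -2400, -2760, -3120
D5: -360, -360, -360
Constant fifth difference = -360.
Extend backward: -2040 + 360 = -1680;  -4836 + 1680 = -3156;  -6172 + 3156 = -3016;  -4534 + 3016 = -1518;  -1890 + 1518 = -372

-372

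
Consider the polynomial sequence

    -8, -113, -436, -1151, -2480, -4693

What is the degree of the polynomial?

D1: -105, -323, -715, -1329, -2213
D2: -218, -392, -614, -884
D3: -174, -222, -270
D4: -48, -48
The fourth differences are constant, so the polynomial has degree 4.

4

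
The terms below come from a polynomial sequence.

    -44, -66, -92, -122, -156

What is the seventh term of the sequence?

-22  -26  -30  -34
-4  -4  -4
The second differences are constant (-4).
-34 − 4 = -38;  -156 − 38 = -194
-38 − 4 = -42;  -194 − 42 = -236

-236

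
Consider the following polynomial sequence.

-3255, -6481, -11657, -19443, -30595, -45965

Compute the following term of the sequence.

-66501

Δ: -3226, -5176, -7786, -11152, -15370
Δ²: -1950, -2610, -3366, -4218
Δ³: -660, -756, -852
Δ⁴: -96, -96
Constant fourth difference = -96, so extend:
-852 − 96 = -948;  -4218 − 948 = -5166;  -15370 − 5166 = -20536;  -45965 − 20536 = -66501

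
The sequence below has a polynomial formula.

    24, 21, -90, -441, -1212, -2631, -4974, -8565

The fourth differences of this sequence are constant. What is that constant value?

-48

First differences: -3, -111, -351, -771, -1419, -2343, -3591
Second differences: -108, -240, -420, -648, -924, -1248
Third differences: -132, -180, -228, -276, -324
Fourth differences: -48, -48, -48, -48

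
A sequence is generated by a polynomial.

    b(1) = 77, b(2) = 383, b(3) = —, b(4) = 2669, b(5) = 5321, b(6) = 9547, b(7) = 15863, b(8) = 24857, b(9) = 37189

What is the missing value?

1147

Using the last 6 terms:
Δ: 2652, 4226, 6316, 8994, 12332
Δ²: 1574, 2090, 2678, 3338
Δ³: 516, 588, 660
Δ⁴: 72, 72
Constant fourth difference = 72.
Extend backward: 516 − 72 = 444;  1574 − 444 = 1130;  2652 − 1130 = 1522;  2669 − 1522 = 1147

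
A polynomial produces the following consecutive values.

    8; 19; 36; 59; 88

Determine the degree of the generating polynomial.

2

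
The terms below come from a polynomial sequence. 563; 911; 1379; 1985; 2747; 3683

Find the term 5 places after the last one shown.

11603

348, 468, 606, 762, 936
120, 138, 156, 174
18, 18, 18
The third differences are constant (18).
174 + 18 = 192;  936 + 192 = 1128;  3683 + 1128 = 4811
192 + 18 = 210;  1128 + 210 = 1338;  4811 + 1338 = 6149
210 + 18 = 228;  1338 + 228 = 1566;  6149 + 1566 = 7715
228 + 18 = 246;  1566 + 246 = 1812;  7715 + 1812 = 9527
246 + 18 = 264;  1812 + 264 = 2076;  9527 + 2076 = 11603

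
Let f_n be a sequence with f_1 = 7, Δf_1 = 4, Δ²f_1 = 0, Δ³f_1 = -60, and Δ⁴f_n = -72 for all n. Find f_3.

15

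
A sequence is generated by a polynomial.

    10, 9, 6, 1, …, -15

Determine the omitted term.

-6

Using the first 4 terms:
D1: -1  -3  -5
D2: -2  -2
Constant second difference = -2.
Extend forward: -5 − 2 = -7;  1 − 7 = -6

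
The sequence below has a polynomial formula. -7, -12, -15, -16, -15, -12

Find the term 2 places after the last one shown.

0

-5 , -3 , -1 , 1 , 3
2 , 2 , 2 , 2
Constant second difference = 2, so extend:
3 + 2 = 5;  -12 + 5 = -7
5 + 2 = 7;  -7 + 7 = 0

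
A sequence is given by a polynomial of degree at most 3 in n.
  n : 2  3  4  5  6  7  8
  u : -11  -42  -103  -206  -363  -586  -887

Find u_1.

2

First differences: -31  -61  -103  -157  -223  -301
Second differences: -30  -42  -54  -66  -78
Third differences: -12  -12  -12  -12
The third differences are constant at -12.
Work back: -30 + 12 = -18;  -31 + 18 = -13;  -11 + 13 = 2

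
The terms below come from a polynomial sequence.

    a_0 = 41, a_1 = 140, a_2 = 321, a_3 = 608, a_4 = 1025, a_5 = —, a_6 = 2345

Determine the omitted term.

Using the first 5 terms:
First differences: 99, 181, 287, 417
Second differences: 82, 106, 130
Third differences: 24, 24
Constant third difference = 24.
Extend forward: 130 + 24 = 154;  417 + 154 = 571;  1025 + 571 = 1596

1596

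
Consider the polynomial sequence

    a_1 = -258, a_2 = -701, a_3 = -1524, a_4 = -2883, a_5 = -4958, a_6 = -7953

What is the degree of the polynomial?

4

D1: -443, -823, -1359, -2075, -2995
D2: -380, -536, -716, -920
D3: -156, -180, -204
D4: -24, -24
The fourth differences are constant, so the polynomial has degree 4.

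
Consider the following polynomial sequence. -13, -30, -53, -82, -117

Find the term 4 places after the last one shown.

Δ: -17 , -23 , -29 , -35
Δ²: -6 , -6 , -6
The second differences are constant (-6).
-35 − 6 = -41;  -117 − 41 = -158
-41 − 6 = -47;  -158 − 47 = -205
-47 − 6 = -53;  -205 − 53 = -258
-53 − 6 = -59;  -258 − 59 = -317

-317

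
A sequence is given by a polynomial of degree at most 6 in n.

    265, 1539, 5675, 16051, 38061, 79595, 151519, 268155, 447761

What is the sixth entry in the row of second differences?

44712

Δ: 1274, 4136, 10376, 22010, 41534, 71924, 116636, 179606
Δ²: 2862, 6240, 11634, 19524, 30390, 44712, 62970
Δ³: 3378, 5394, 7890, 10866, 14322, 18258
Δ⁴: 2016, 2496, 2976, 3456, 3936
Δ⁵: 480, 480, 480, 480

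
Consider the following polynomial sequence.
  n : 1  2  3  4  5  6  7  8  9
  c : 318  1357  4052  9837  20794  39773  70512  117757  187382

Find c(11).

423628

D1: 1039, 2695, 5785, 10957, 18979, 30739, 47245, 69625
D2: 1656, 3090, 5172, 8022, 11760, 16506, 22380
D3: 1434, 2082, 2850, 3738, 4746, 5874
D4: 648, 768, 888, 1008, 1128
D5: 120, 120, 120, 120
Fifth differences constant at 120.
1128 + 120 = 1248;  5874 + 1248 = 7122;  22380 + 7122 = 29502;  69625 + 29502 = 99127;  187382 + 99127 = 286509
1248 + 120 = 1368;  7122 + 1368 = 8490;  29502 + 8490 = 37992;  99127 + 37992 = 137119;  286509 + 137119 = 423628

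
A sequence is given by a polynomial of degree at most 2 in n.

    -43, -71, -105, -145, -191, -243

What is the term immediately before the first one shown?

-21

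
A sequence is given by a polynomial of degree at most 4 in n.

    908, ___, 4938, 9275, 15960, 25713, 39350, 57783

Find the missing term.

Using the last 6 terms:
4337  6685  9753  13637  18433
2348  3068  3884  4796
720  816  912
96  96
Constant fourth difference = 96.
Extend backward: 720 − 96 = 624;  2348 − 624 = 1724;  4337 − 1724 = 2613;  4938 − 2613 = 2325

2325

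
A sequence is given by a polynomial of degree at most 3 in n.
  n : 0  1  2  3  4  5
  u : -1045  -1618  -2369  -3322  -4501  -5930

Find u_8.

-11957

First differences: -573, -751, -953, -1179, -1429
Second differences: -178, -202, -226, -250
Third differences: -24, -24, -24
The third differences are constant (-24).
-250 − 24 = -274;  -1429 − 274 = -1703;  -5930 − 1703 = -7633
-274 − 24 = -298;  -1703 − 298 = -2001;  -7633 − 2001 = -9634
-298 − 24 = -322;  -2001 − 322 = -2323;  -9634 − 2323 = -11957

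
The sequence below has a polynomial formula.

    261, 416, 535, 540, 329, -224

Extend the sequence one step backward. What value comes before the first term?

124

D1: 155  119  5  -211  -553
D2: -36  -114  -216  -342
D3: -78  -102  -126
D4: -24  -24
The fourth differences are constant at -24.
Work back: -78 + 24 = -54;  -36 + 54 = 18;  155 − 18 = 137;  261 − 137 = 124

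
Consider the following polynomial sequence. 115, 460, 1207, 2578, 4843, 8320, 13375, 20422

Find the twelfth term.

Δ: 345  747  1371  2265  3477  5055  7047
Δ²: 402  624  894  1212  1578  1992
Δ³: 222  270  318  366  414
Δ⁴: 48  48  48  48
The fourth differences are constant (48).
414 + 48 = 462;  1992 + 462 = 2454;  7047 + 2454 = 9501;  20422 + 9501 = 29923
462 + 48 = 510;  2454 + 510 = 2964;  9501 + 2964 = 12465;  29923 + 12465 = 42388
510 + 48 = 558;  2964 + 558 = 3522;  12465 + 3522 = 15987;  42388 + 15987 = 58375
558 + 48 = 606;  3522 + 606 = 4128;  15987 + 4128 = 20115;  58375 + 20115 = 78490

78490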